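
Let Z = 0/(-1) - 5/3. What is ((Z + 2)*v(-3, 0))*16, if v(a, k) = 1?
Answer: 16/3 ≈ 5.3333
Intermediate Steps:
Z = -5/3 (Z = 0*(-1) - 5*1/3 = 0 - 5/3 = -5/3 ≈ -1.6667)
((Z + 2)*v(-3, 0))*16 = ((-5/3 + 2)*1)*16 = ((1/3)*1)*16 = (1/3)*16 = 16/3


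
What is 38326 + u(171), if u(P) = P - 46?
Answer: 38451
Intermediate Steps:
u(P) = -46 + P
38326 + u(171) = 38326 + (-46 + 171) = 38326 + 125 = 38451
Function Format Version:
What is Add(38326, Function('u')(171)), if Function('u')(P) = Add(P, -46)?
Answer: 38451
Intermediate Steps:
Function('u')(P) = Add(-46, P)
Add(38326, Function('u')(171)) = Add(38326, Add(-46, 171)) = Add(38326, 125) = 38451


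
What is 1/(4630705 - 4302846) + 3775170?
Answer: 1237723461031/327859 ≈ 3.7752e+6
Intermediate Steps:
1/(4630705 - 4302846) + 3775170 = 1/327859 + 3775170 = 1237723461031/327859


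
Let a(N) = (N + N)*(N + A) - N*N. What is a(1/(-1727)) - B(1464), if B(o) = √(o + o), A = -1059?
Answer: 3657787/2982529 - 4*√183 ≈ -52.885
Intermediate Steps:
B(o) = √2*√o (B(o) = √(2*o) = √2*√o)
a(N) = -N² + 2*N*(-1059 + N) (a(N) = (N + N)*(N - 1059) - N*N = (2*N)*(-1059 + N) - N² = 2*N*(-1059 + N) - N² = -N² + 2*N*(-1059 + N))
a(1/(-1727)) - B(1464) = (-2118 + 1/(-1727))/(-1727) - √2*√1464 = -(-2118 - 1/1727)/1727 - √2*2*√366 = -1/1727*(-3657787/1727) - 4*√183 = 3657787/2982529 - 4*√183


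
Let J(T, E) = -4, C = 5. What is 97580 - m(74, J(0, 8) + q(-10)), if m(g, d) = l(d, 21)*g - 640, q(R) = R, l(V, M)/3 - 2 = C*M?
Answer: 74466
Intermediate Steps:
l(V, M) = 6 + 15*M (l(V, M) = 6 + 3*(5*M) = 6 + 15*M)
m(g, d) = -640 + 321*g (m(g, d) = (6 + 15*21)*g - 640 = (6 + 315)*g - 640 = 321*g - 640 = -640 + 321*g)
97580 - m(74, J(0, 8) + q(-10)) = 97580 - (-640 + 321*74) = 97580 - (-640 + 23754) = 97580 - 1*23114 = 97580 - 23114 = 74466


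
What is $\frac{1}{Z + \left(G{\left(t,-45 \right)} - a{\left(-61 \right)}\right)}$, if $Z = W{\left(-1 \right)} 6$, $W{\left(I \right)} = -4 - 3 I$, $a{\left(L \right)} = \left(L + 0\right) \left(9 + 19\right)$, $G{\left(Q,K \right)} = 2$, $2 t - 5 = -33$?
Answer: $\frac{1}{1704} \approx 0.00058685$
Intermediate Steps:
$t = -14$ ($t = \frac{5}{2} + \frac{1}{2} \left(-33\right) = \frac{5}{2} - \frac{33}{2} = -14$)
$a{\left(L \right)} = 28 L$ ($a{\left(L \right)} = L 28 = 28 L$)
$Z = -6$ ($Z = \left(-4 - -3\right) 6 = \left(-4 + 3\right) 6 = \left(-1\right) 6 = -6$)
$\frac{1}{Z + \left(G{\left(t,-45 \right)} - a{\left(-61 \right)}\right)} = \frac{1}{-6 - \left(-2 + 28 \left(-61\right)\right)} = \frac{1}{-6 + \left(2 - -1708\right)} = \frac{1}{-6 + \left(2 + 1708\right)} = \frac{1}{-6 + 1710} = \frac{1}{1704}$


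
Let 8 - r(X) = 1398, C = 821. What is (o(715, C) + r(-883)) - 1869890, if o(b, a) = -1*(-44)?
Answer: -1871236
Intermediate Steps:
o(b, a) = 44
r(X) = -1390 (r(X) = 8 - 1*1398 = 8 - 1398 = -1390)
(o(715, C) + r(-883)) - 1869890 = (44 - 1390) - 1869890 = -1346 - 1869890 = -1871236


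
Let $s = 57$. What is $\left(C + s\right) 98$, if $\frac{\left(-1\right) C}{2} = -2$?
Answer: $5978$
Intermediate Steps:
$C = 4$ ($C = \left(-2\right) \left(-2\right) = 4$)
$\left(C + s\right) 98 = \left(4 + 57\right) 98 = 61 \cdot 98 = 5978$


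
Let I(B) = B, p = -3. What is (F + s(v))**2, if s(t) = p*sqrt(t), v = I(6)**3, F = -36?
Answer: 3240 + 1296*sqrt(6) ≈ 6414.5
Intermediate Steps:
v = 216 (v = 6**3 = 216)
s(t) = -3*sqrt(t)
(F + s(v))**2 = (-36 - 18*sqrt(6))**2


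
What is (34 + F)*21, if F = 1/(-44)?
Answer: 31395/44 ≈ 713.52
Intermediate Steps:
F = -1/44 ≈ -0.022727
(34 + F)*21 = (34 - 1/44)*21 = (1495/44)*21 = 31395/44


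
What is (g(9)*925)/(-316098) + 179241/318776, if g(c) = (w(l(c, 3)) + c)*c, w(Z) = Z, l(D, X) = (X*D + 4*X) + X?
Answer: -257145747/329295608 ≈ -0.78090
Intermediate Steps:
l(D, X) = 5*X + D*X (l(D, X) = (D*X + 4*X) + X = (4*X + D*X) + X = 5*X + D*X)
g(c) = c*(15 + 4*c) (g(c) = (3*(5 + c) + c)*c = ((15 + 3*c) + c)*c = (15 + 4*c)*c = c*(15 + 4*c))
(g(9)*925)/(-316098) + 179241/318776 = ((9*(15 + 4*9))*925)/(-316098) + 179241/318776 = ((9*(15 + 36))*925)*(-1/316098) + 179241*(1/318776) = ((9*51)*925)*(-1/316098) + 179241/318776 = (459*925)*(-1/316098) + 179241/318776 = 424575*(-1/316098) + 179241/318776 = -2775/2066 + 179241/318776 = -257145747/329295608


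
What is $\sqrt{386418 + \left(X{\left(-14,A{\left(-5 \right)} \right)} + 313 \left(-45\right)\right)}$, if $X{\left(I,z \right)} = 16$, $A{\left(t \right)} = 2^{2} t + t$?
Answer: $\sqrt{372349} \approx 610.2$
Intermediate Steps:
$A{\left(t \right)} = 5 t$ ($A{\left(t \right)} = 4 t + t = 5 t$)
$\sqrt{386418 + \left(X{\left(-14,A{\left(-5 \right)} \right)} + 313 \left(-45\right)\right)} = \sqrt{386418 + \left(16 + 313 \left(-45\right)\right)} = \sqrt{386418 + \left(16 - 14085\right)} = \sqrt{386418 - 14069} = \sqrt{372349}$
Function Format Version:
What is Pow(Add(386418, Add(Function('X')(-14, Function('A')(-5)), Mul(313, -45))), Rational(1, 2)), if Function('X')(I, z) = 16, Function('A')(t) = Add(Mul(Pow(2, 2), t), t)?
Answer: Pow(372349, Rational(1, 2)) ≈ 610.20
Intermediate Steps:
Function('A')(t) = Mul(5, t) (Function('A')(t) = Add(Mul(4, t), t) = Mul(5, t))
Pow(Add(386418, Add(Function('X')(-14, Function('A')(-5)), Mul(313, -45))), Rational(1, 2)) = Pow(Add(386418, Add(16, Mul(313, -45))), Rational(1, 2)) = Pow(Add(386418, Add(16, -14085)), Rational(1, 2)) = Pow(Add(386418, -14069), Rational(1, 2)) = Pow(372349, Rational(1, 2))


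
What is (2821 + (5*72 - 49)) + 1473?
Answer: 4605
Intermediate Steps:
(2821 + (5*72 - 49)) + 1473 = (2821 + (360 - 49)) + 1473 = (2821 + 311) + 1473 = 3132 + 1473 = 4605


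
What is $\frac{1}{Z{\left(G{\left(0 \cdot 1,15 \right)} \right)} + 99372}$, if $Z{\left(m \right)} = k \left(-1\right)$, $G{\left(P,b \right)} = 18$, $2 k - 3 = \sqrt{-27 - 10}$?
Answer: $\frac{198741}{19748992559} + \frac{i \sqrt{37}}{19748992559} \approx 1.0063 \cdot 10^{-5} + 3.08 \cdot 10^{-10} i$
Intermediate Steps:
$k = \frac{3}{2} + \frac{i \sqrt{37}}{2}$ ($k = \frac{3}{2} + \frac{\sqrt{-27 - 10}}{2} = \frac{3}{2} + \frac{\sqrt{-37}}{2} = \frac{3}{2} + \frac{i \sqrt{37}}{2} \approx 1.5 + 3.0414 i$)
$Z{\left(m \right)} = - \frac{3}{2} - \frac{i \sqrt{37}}{2}$ ($Z{\left(m \right)} = \left(\frac{3}{2} + \frac{i \sqrt{37}}{2}\right) \left(-1\right) = - \frac{3}{2} - \frac{i \sqrt{37}}{2}$)
$\frac{1}{Z{\left(G{\left(0 \cdot 1,15 \right)} \right)} + 99372} = \frac{1}{\left(- \frac{3}{2} - \frac{i \sqrt{37}}{2}\right) + 99372} = \frac{1}{\frac{198741}{2} - \frac{i \sqrt{37}}{2}}$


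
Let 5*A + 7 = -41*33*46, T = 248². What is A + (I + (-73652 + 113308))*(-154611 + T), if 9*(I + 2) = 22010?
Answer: -35277981913/9 ≈ -3.9198e+9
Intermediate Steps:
I = 21992/9 (I = -2 + (⅑)*22010 = -2 + 22010/9 = 21992/9 ≈ 2443.6)
T = 61504
A = -12449 (A = -7/5 + (-41*33*46)/5 = -7/5 + (-1353*46)/5 = -7/5 + (⅕)*(-62238) = -7/5 - 62238/5 = -12449)
A + (I + (-73652 + 113308))*(-154611 + T) = -12449 + (21992/9 + (-73652 + 113308))*(-154611 + 61504) = -12449 + (21992/9 + 39656)*(-93107) = -12449 + (378896/9)*(-93107) = -12449 - 35277869872/9 = -35277981913/9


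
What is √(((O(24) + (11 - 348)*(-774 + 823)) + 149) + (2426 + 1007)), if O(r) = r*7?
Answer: I*√12763 ≈ 112.97*I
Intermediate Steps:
O(r) = 7*r
√(((O(24) + (11 - 348)*(-774 + 823)) + 149) + (2426 + 1007)) = √(((7*24 + (11 - 348)*(-774 + 823)) + 149) + (2426 + 1007)) = √(((168 - 337*49) + 149) + 3433) = √(((168 - 16513) + 149) + 3433) = √((-16345 + 149) + 3433) = √(-16196 + 3433) = √(-12763) = I*√12763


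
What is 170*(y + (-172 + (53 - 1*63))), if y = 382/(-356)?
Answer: -2769895/89 ≈ -31122.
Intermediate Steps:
y = -191/178 (y = 382*(-1/356) = -191/178 ≈ -1.0730)
170*(y + (-172 + (53 - 1*63))) = 170*(-191/178 + (-172 + (53 - 1*63))) = 170*(-191/178 + (-172 + (53 - 63))) = 170*(-191/178 + (-172 - 10)) = 170*(-191/178 - 182) = 170*(-32587/178) = -2769895/89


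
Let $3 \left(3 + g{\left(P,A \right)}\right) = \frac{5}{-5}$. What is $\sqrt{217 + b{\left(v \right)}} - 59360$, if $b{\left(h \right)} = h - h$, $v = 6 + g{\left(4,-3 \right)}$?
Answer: $-59360 + \sqrt{217} \approx -59345.0$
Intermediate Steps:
$g{\left(P,A \right)} = - \frac{10}{3}$ ($g{\left(P,A \right)} = -3 + \frac{5 \frac{1}{-5}}{3} = -3 + \frac{5 \left(- \frac{1}{5}\right)}{3} = -3 + \frac{1}{3} \left(-1\right) = -3 - \frac{1}{3} = - \frac{10}{3}$)
$v = \frac{8}{3}$ ($v = 6 - \frac{10}{3} = \frac{8}{3} \approx 2.6667$)
$b{\left(h \right)} = 0$
$\sqrt{217 + b{\left(v \right)}} - 59360 = \sqrt{217 + 0} - 59360 = \sqrt{217} - 59360 = -59360 + \sqrt{217}$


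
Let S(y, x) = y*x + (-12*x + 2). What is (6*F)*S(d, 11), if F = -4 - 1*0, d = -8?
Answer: 5232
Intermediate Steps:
S(y, x) = 2 - 12*x + x*y (S(y, x) = x*y + (2 - 12*x) = 2 - 12*x + x*y)
F = -4 (F = -4 + 0 = -4)
(6*F)*S(d, 11) = (6*(-4))*(2 - 12*11 + 11*(-8)) = -24*(2 - 132 - 88) = -24*(-218) = 5232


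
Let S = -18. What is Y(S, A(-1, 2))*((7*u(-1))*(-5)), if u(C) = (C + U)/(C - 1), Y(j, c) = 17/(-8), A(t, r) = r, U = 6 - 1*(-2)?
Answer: -4165/16 ≈ -260.31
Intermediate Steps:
U = 8 (U = 6 + 2 = 8)
Y(j, c) = -17/8 (Y(j, c) = 17*(-1/8) = -17/8)
u(C) = (8 + C)/(-1 + C) (u(C) = (C + 8)/(C - 1) = (8 + C)/(-1 + C))
Y(S, A(-1, 2))*((7*u(-1))*(-5)) = -17*7*((8 - 1)/(-1 - 1))*(-5)/8 = -17*7*(7/(-2))*(-5)/8 = -17*7*(-1/2*7)*(-5)/8 = -17*7*(-7/2)*(-5)/8 = -(-833)*(-5)/16 = -17/8*245/2 = -4165/16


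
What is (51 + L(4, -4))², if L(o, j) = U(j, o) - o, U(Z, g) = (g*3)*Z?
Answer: 1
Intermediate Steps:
U(Z, g) = 3*Z*g (U(Z, g) = (3*g)*Z = 3*Z*g)
L(o, j) = -o + 3*j*o (L(o, j) = 3*j*o - o = -o + 3*j*o)
(51 + L(4, -4))² = (51 + 4*(-1 + 3*(-4)))² = (51 + 4*(-1 - 12))² = (51 + 4*(-13))² = (51 - 52)² = (-1)² = 1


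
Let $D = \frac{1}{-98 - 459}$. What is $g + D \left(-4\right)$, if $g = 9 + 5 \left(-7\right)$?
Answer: $- \frac{14478}{557} \approx -25.993$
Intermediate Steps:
$D = - \frac{1}{557}$ ($D = \frac{1}{-557} = - \frac{1}{557} \approx -0.0017953$)
$g = -26$ ($g = 9 - 35 = -26$)
$g + D \left(-4\right) = -26 - - \frac{4}{557} = -26 + \frac{4}{557} = - \frac{14478}{557}$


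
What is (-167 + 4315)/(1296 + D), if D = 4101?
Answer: 4148/5397 ≈ 0.76857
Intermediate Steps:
(-167 + 4315)/(1296 + D) = (-167 + 4315)/(1296 + 4101) = 4148/5397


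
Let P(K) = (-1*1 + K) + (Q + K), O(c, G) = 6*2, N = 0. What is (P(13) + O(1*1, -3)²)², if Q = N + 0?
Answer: 28561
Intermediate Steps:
Q = 0 (Q = 0 + 0 = 0)
O(c, G) = 12
P(K) = -1 + 2*K (P(K) = (-1*1 + K) + (0 + K) = (-1 + K) + K = -1 + 2*K)
(P(13) + O(1*1, -3)²)² = ((-1 + 2*13) + 12²)² = ((-1 + 26) + 144)² = (25 + 144)² = 169² = 28561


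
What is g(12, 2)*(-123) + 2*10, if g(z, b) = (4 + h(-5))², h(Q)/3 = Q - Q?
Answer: -1948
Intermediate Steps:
h(Q) = 0 (h(Q) = 3*(Q - Q) = 3*0 = 0)
g(z, b) = 16 (g(z, b) = (4 + 0)² = 4² = 16)
g(12, 2)*(-123) + 2*10 = 16*(-123) + 2*10 = -1968 + 20 = -1948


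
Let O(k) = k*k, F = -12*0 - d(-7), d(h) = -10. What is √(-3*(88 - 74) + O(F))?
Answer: √58 ≈ 7.6158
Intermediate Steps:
F = 10 (F = -12*0 - 1*(-10) = 0 + 10 = 10)
O(k) = k²
√(-3*(88 - 74) + O(F)) = √(-3*(88 - 74) + 10²) = √(-3*14 + 100) = √(-42 + 100) = √58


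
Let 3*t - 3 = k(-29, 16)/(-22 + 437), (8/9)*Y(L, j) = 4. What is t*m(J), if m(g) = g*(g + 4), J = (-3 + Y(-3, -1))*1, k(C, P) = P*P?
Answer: 16511/1660 ≈ 9.9464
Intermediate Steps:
Y(L, j) = 9/2 (Y(L, j) = (9/8)*4 = 9/2)
k(C, P) = P**2
J = 3/2 (J = (-3 + 9/2)*1 = (3/2)*1 = 3/2 ≈ 1.5000)
m(g) = g*(4 + g)
t = 1501/1245 (t = 1 + (16**2/(-22 + 437))/3 = 1 + (256/415)/3 = 1 + (256*(1/415))/3 = 1 + (1/3)*(256/415) = 1 + 256/1245 = 1501/1245 ≈ 1.2056)
t*m(J) = 1501*(3*(4 + 3/2)/2)/1245 = 1501*((3/2)*(11/2))/1245 = (1501/1245)*(33/4) = 16511/1660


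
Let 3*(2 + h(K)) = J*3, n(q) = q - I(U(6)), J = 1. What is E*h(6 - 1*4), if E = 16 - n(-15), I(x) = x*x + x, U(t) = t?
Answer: -73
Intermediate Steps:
I(x) = x + x² (I(x) = x² + x = x + x²)
n(q) = -42 + q (n(q) = q - 6*(1 + 6) = q - 6*7 = q - 1*42 = q - 42 = -42 + q)
h(K) = -1 (h(K) = -2 + (1*3)/3 = -2 + (⅓)*3 = -2 + 1 = -1)
E = 73 (E = 16 - (-42 - 15) = 16 - 1*(-57) = 16 + 57 = 73)
E*h(6 - 1*4) = 73*(-1) = -73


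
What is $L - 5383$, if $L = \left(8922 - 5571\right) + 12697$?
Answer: $10665$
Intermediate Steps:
$L = 16048$ ($L = 3351 + 12697 = 16048$)
$L - 5383 = 16048 - 5383 = 10665$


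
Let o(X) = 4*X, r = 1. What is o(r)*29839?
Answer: 119356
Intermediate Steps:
o(r)*29839 = (4*1)*29839 = 4*29839 = 119356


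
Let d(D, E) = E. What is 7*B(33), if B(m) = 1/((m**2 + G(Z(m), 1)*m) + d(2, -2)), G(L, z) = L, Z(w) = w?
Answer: 7/2176 ≈ 0.0032169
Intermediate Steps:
B(m) = 1/(-2 + 2*m**2) (B(m) = 1/((m**2 + m*m) - 2) = 1/((m**2 + m**2) - 2) = 1/(2*m**2 - 2) = 1/(-2 + 2*m**2))
7*B(33) = 7*(1/(2*(-1 + 33**2))) = 7*(1/(2*(-1 + 1089))) = 7*((1/2)/1088) = 7*((1/2)*(1/1088)) = 7*(1/2176) = 7/2176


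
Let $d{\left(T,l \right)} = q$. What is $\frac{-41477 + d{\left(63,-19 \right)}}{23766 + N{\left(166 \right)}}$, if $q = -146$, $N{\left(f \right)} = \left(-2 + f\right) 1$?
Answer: $- \frac{41623}{23930} \approx -1.7394$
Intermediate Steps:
$N{\left(f \right)} = -2 + f$
$d{\left(T,l \right)} = -146$
$\frac{-41477 + d{\left(63,-19 \right)}}{23766 + N{\left(166 \right)}} = \frac{-41477 - 146}{23766 + \left(-2 + 166\right)} = - \frac{41623}{23766 + 164} = - \frac{41623}{23930}$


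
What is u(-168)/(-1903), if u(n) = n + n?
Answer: 336/1903 ≈ 0.17656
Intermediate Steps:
u(n) = 2*n
u(-168)/(-1903) = (2*(-168))/(-1903) = -336*(-1/1903) = 336/1903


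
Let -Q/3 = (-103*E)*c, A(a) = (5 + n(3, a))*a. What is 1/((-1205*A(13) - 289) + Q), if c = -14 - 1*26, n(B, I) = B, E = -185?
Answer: 1/2160991 ≈ 4.6275e-7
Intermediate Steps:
c = -40 (c = -14 - 26 = -40)
A(a) = 8*a (A(a) = (5 + 3)*a = 8*a)
Q = 2286600 (Q = -3*(-103*(-185))*(-40) = -57165*(-40) = -3*(-762200) = 2286600)
1/((-1205*A(13) - 289) + Q) = 1/((-9640*13 - 289) + 2286600) = 1/((-1205*104 - 289) + 2286600) = 1/((-125320 - 289) + 2286600) = 1/(-125609 + 2286600) = 1/2160991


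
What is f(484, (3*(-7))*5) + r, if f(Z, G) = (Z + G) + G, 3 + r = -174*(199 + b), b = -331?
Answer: 23239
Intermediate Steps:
r = 22965 (r = -3 - 174*(199 - 331) = -3 - 174*(-132) = -3 + 22968 = 22965)
f(Z, G) = Z + 2*G (f(Z, G) = (G + Z) + G = Z + 2*G)
f(484, (3*(-7))*5) + r = (484 + 2*((3*(-7))*5)) + 22965 = (484 + 2*(-21*5)) + 22965 = (484 + 2*(-105)) + 22965 = (484 - 210) + 22965 = 274 + 22965 = 23239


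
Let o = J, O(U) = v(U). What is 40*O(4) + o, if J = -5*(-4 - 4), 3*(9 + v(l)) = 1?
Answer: -920/3 ≈ -306.67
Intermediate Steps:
v(l) = -26/3 (v(l) = -9 + (1/3)*1 = -9 + 1/3 = -26/3)
O(U) = -26/3
J = 40 (J = -5*(-8) = 40)
o = 40
40*O(4) + o = 40*(-26/3) + 40 = -1040/3 + 40 = -920/3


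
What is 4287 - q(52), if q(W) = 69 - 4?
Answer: 4222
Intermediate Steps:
q(W) = 65
4287 - q(52) = 4287 - 1*65 = 4287 - 65 = 4222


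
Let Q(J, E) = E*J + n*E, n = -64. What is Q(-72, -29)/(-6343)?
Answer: -3944/6343 ≈ -0.62179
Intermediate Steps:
Q(J, E) = -64*E + E*J (Q(J, E) = E*J - 64*E = -64*E + E*J)
Q(-72, -29)/(-6343) = -29*(-64 - 72)/(-6343) = -29*(-136)*(-1/6343) = 3944*(-1/6343) = -3944/6343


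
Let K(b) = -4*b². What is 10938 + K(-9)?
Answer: 10614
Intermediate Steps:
10938 + K(-9) = 10938 - 4*(-9)² = 10938 - 4*81 = 10938 - 324 = 10614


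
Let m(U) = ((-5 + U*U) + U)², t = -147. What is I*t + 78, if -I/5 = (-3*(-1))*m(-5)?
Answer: 496203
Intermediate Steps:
m(U) = (-5 + U + U²)² (m(U) = ((-5 + U²) + U)² = (-5 + U + U²)²)
I = -3375 (I = -5*(-3*(-1))*(-5 - 5 + (-5)²)² = -15*(-5 - 5 + 25)² = -15*15² = -15*225 = -5*675 = -3375)
I*t + 78 = -3375*(-147) + 78 = 496125 + 78 = 496203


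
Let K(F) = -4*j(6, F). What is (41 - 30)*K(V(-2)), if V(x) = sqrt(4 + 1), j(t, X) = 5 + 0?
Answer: -220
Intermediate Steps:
j(t, X) = 5
V(x) = sqrt(5)
K(F) = -20 (K(F) = -4*5 = -20)
(41 - 30)*K(V(-2)) = (41 - 30)*(-20) = 11*(-20) = -220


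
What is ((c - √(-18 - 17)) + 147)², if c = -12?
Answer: (135 - I*√35)² ≈ 18190.0 - 1597.3*I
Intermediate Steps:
((c - √(-18 - 17)) + 147)² = ((-12 - √(-18 - 17)) + 147)² = ((-12 - √(-35)) + 147)² = ((-12 - I*√35) + 147)² = (135 - I*√35)²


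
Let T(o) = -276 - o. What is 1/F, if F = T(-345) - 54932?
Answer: -1/54863 ≈ -1.8227e-5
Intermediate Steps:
F = -54863 (F = (-276 - 1*(-345)) - 54932 = (-276 + 345) - 54932 = 69 - 54932 = -54863)
1/F = 1/(-54863) = -1/54863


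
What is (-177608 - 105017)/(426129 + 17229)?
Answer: -282625/443358 ≈ -0.63746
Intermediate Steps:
(-177608 - 105017)/(426129 + 17229) = -282625/443358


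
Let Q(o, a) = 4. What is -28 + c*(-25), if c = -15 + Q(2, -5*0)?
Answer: 247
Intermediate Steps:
c = -11 (c = -15 + 4 = -11)
-28 + c*(-25) = -28 - 11*(-25) = -28 + 275 = 247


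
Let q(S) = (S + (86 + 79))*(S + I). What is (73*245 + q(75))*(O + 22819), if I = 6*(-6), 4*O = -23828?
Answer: 459405190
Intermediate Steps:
O = -5957 (O = (¼)*(-23828) = -5957)
I = -36
q(S) = (-36 + S)*(165 + S) (q(S) = (S + (86 + 79))*(S - 36) = (S + 165)*(-36 + S) = (165 + S)*(-36 + S) = (-36 + S)*(165 + S))
(73*245 + q(75))*(O + 22819) = (73*245 + (-5940 + 75² + 129*75))*(-5957 + 22819) = (17885 + (-5940 + 5625 + 9675))*16862 = (17885 + 9360)*16862 = 27245*16862 = 459405190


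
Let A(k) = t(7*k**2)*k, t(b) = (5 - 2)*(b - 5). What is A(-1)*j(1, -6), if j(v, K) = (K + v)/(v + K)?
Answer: -6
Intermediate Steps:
t(b) = -15 + 3*b (t(b) = 3*(-5 + b) = -15 + 3*b)
j(v, K) = 1 (j(v, K) = (K + v)/(K + v) = 1)
A(k) = k*(-15 + 21*k**2) (A(k) = (-15 + 3*(7*k**2))*k = (-15 + 21*k**2)*k = k*(-15 + 21*k**2))
A(-1)*j(1, -6) = (-15*(-1) + 21*(-1)**3)*1 = (15 + 21*(-1))*1 = (15 - 21)*1 = -6*1 = -6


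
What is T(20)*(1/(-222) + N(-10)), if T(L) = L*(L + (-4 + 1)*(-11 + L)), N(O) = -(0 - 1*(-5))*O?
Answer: -776930/111 ≈ -6999.4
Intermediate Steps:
N(O) = -5*O (N(O) = -(0 + 5)*O = -5*O)
T(L) = L*(33 - 2*L) (T(L) = L*(L - 3*(-11 + L)) = L*(L + (33 - 3*L)) = L*(33 - 2*L))
T(20)*(1/(-222) + N(-10)) = (20*(33 - 2*20))*(1/(-222) - 5*(-10)) = (20*(33 - 40))*(-1/222 + 50) = (20*(-7))*(11099/222) = -140*11099/222 = -776930/111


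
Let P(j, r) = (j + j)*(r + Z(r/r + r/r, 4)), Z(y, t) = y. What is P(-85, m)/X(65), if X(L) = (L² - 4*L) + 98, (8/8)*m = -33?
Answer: 310/239 ≈ 1.2971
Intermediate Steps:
m = -33
X(L) = 98 + L² - 4*L
P(j, r) = 2*j*(2 + r) (P(j, r) = (j + j)*(r + (r/r + r/r)) = (2*j)*(r + (1 + 1)) = (2*j)*(r + 2) = (2*j)*(2 + r) = 2*j*(2 + r))
P(-85, m)/X(65) = (2*(-85)*(2 - 33))/(98 + 65² - 4*65) = (2*(-85)*(-31))/(98 + 4225 - 260) = 5270/4063 = 5270*(1/4063) = 310/239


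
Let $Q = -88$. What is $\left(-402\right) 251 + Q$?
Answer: $-100990$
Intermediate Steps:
$\left(-402\right) 251 + Q = \left(-402\right) 251 - 88 = -100902 - 88 = -100990$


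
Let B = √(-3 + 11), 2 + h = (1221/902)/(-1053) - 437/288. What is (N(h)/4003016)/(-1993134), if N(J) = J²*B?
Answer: -2625628103641*√2/846010456731231630778368 ≈ -4.3891e-12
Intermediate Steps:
h = -1620379/460512 (h = -2 + ((1221/902)/(-1053) - 437/288) = -2 + ((1221*(1/902))*(-1/1053) - 437*1/288) = -2 + ((111/82)*(-1/1053) - 437/288) = -2 + (-37/28782 - 437/288) = -2 - 699355/460512 = -1620379/460512 ≈ -3.5186)
B = 2*√2 (B = √8 = 2*√2 ≈ 2.8284)
N(J) = 2*√2*J² (N(J) = J²*(2*√2) = 2*√2*J²)
(N(h)/4003016)/(-1993134) = ((2*√2*(-1620379/460512)²)/4003016)/(-1993134) = ((2*√2*(2625628103641/212071302144))*(1/4003016))*(-1/1993134) = ((2625628103641*√2/106035651072)*(1/4003016))*(-1/1993134) = (2625628103641*√2/424462407811633152)*(-1/1993134) = -2625628103641*√2/846010456731231630778368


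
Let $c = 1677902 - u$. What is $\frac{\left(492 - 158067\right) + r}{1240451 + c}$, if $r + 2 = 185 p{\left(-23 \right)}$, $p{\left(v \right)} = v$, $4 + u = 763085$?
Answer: $- \frac{6743}{89803} \approx -0.075087$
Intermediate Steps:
$u = 763081$ ($u = -4 + 763085 = 763081$)
$c = 914821$ ($c = 1677902 - 763081 = 914821$)
$r = -4257$ ($r = -2 + 185 \left(-23\right) = -2 - 4255 = -4257$)
$\frac{\left(492 - 158067\right) + r}{1240451 + c} = \frac{\left(492 - 158067\right) - 4257}{1240451 + 914821} = \frac{\left(492 - 158067\right) - 4257}{2155272} = \left(-157575 - 4257\right) \frac{1}{2155272} = \left(-161832\right) \frac{1}{2155272} = - \frac{6743}{89803}$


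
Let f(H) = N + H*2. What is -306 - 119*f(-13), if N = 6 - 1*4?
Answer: 2550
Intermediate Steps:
N = 2 (N = 6 - 4 = 2)
f(H) = 2 + 2*H (f(H) = 2 + H*2 = 2 + 2*H)
-306 - 119*f(-13) = -306 - 119*(2 + 2*(-13)) = -306 - 119*(2 - 26) = -306 - 119*(-24) = -306 + 2856 = 2550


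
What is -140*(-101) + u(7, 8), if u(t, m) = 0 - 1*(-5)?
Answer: 14145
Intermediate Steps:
u(t, m) = 5 (u(t, m) = 0 + 5 = 5)
-140*(-101) + u(7, 8) = -140*(-101) + 5 = 14140 + 5 = 14145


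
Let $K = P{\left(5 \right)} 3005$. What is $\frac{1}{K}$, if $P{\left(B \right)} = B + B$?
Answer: $\frac{1}{30050} \approx 3.3278 \cdot 10^{-5}$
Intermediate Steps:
$P{\left(B \right)} = 2 B$
$K = 30050$ ($K = 2 \cdot 5 \cdot 3005 = 10 \cdot 3005 = 30050$)
$\frac{1}{K} = \frac{1}{30050}$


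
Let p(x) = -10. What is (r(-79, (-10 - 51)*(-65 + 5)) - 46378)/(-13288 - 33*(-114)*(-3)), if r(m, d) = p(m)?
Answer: 23194/12287 ≈ 1.8877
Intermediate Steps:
r(m, d) = -10
(r(-79, (-10 - 51)*(-65 + 5)) - 46378)/(-13288 - 33*(-114)*(-3)) = (-10 - 46378)/(-13288 - 33*(-114)*(-3)) = -46388/(-13288 + 3762*(-3)) = -46388/(-13288 - 11286) = -46388/(-24574) = -46388*(-1/24574) = 23194/12287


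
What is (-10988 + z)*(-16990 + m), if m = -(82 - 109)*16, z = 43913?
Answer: -545172150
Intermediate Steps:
m = 432 (m = -(-27)*16 = -1*(-432) = 432)
(-10988 + z)*(-16990 + m) = (-10988 + 43913)*(-16990 + 432) = 32925*(-16558) = -545172150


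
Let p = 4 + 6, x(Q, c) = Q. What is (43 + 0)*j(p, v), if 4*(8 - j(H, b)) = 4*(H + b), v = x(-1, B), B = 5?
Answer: -43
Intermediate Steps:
v = -1
p = 10
j(H, b) = 8 - H - b (j(H, b) = 8 - (H + b) = 8 - (4*H + 4*b)/4 = 8 + (-H - b) = 8 - H - b)
(43 + 0)*j(p, v) = (43 + 0)*(8 - 1*10 - 1*(-1)) = 43*(8 - 10 + 1) = 43*(-1) = -43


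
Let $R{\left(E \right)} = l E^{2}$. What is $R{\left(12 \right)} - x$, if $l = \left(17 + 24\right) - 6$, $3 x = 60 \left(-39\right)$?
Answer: $5820$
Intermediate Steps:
$x = -780$ ($x = \frac{60 \left(-39\right)}{3} = \frac{1}{3} \left(-2340\right) = -780$)
$l = 35$ ($l = 41 - 6 = 35$)
$R{\left(E \right)} = 35 E^{2}$
$R{\left(12 \right)} - x = 35 \cdot 12^{2} - -780 = 35 \cdot 144 + 780 = 5040 + 780 = 5820$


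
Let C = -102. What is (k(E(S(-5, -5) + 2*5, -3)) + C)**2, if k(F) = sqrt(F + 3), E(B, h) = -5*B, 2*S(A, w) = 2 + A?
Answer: (204 - I*sqrt(158))**2/4 ≈ 10365.0 - 1282.1*I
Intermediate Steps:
S(A, w) = 1 + A/2 (S(A, w) = (2 + A)/2 = 1 + A/2)
k(F) = sqrt(3 + F)
(k(E(S(-5, -5) + 2*5, -3)) + C)**2 = (sqrt(3 - 5*((1 + (1/2)*(-5)) + 2*5)) - 102)**2 = (sqrt(3 - 5*((1 - 5/2) + 10)) - 102)**2 = (sqrt(3 - 5*(-3/2 + 10)) - 102)**2 = (sqrt(3 - 5*17/2) - 102)**2 = (sqrt(3 - 85/2) - 102)**2 = (sqrt(-79/2) - 102)**2 = (I*sqrt(158)/2 - 102)**2 = (-102 + I*sqrt(158)/2)**2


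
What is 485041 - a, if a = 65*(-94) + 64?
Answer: 491087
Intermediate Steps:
a = -6046 (a = -6110 + 64 = -6046)
485041 - a = 485041 - 1*(-6046) = 485041 + 6046 = 491087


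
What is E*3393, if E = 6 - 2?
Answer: 13572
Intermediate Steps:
E = 4
E*3393 = 4*3393 = 13572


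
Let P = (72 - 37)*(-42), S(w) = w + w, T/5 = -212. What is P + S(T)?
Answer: -3590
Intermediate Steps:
T = -1060 (T = 5*(-212) = -1060)
S(w) = 2*w
P = -1470 (P = 35*(-42) = -1470)
P + S(T) = -1470 + 2*(-1060) = -1470 - 2120 = -3590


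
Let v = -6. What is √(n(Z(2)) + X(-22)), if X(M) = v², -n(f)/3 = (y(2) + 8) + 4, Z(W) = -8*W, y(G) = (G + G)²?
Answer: 4*I*√3 ≈ 6.9282*I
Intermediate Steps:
y(G) = 4*G² (y(G) = (2*G)² = 4*G²)
n(f) = -84 (n(f) = -3*((4*2² + 8) + 4) = -3*((4*4 + 8) + 4) = -3*((16 + 8) + 4) = -3*(24 + 4) = -3*28 = -84)
X(M) = 36 (X(M) = (-6)² = 36)
√(n(Z(2)) + X(-22)) = √(-84 + 36) = √(-48) = 4*I*√3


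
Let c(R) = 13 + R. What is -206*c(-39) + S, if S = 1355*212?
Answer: 292616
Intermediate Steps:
S = 287260
-206*c(-39) + S = -206*(13 - 39) + 287260 = -206*(-26) + 287260 = 5356 + 287260 = 292616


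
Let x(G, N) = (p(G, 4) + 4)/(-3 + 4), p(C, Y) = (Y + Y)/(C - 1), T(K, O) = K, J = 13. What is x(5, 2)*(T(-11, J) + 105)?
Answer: 564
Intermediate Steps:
p(C, Y) = 2*Y/(-1 + C) (p(C, Y) = (2*Y)/(-1 + C) = 2*Y/(-1 + C))
x(G, N) = 4 + 8/(-1 + G) (x(G, N) = (2*4/(-1 + G) + 4)/(-3 + 4) = (8/(-1 + G) + 4)/1 = (4 + 8/(-1 + G))*1 = 4 + 8/(-1 + G))
x(5, 2)*(T(-11, J) + 105) = (4*(1 + 5)/(-1 + 5))*(-11 + 105) = (4*6/4)*94 = (4*(1/4)*6)*94 = 6*94 = 564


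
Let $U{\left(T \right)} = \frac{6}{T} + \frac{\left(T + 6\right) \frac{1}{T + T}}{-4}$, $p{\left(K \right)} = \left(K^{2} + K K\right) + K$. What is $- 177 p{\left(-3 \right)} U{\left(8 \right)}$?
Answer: $- \frac{45135}{32} \approx -1410.5$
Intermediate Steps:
$p{\left(K \right)} = K + 2 K^{2}$ ($p{\left(K \right)} = \left(K^{2} + K^{2}\right) + K = 2 K^{2} + K = K + 2 K^{2}$)
$U{\left(T \right)} = \frac{6}{T} - \frac{6 + T}{8 T}$ ($U{\left(T \right)} = \frac{6}{T} + \frac{6 + T}{2 T} \left(- \frac{1}{4}\right) = \frac{6}{T} - \frac{6 + T}{8 T}$)
$- 177 p{\left(-3 \right)} U{\left(8 \right)} = - 177 \left(- 3 \left(1 + 2 \left(-3\right)\right)\right) \frac{42 - 8}{8 \cdot 8} = - 177 \left(- 3 \left(1 - 6\right)\right) \frac{1}{8} \cdot \frac{1}{8} \left(42 - 8\right) = - 177 \left(\left(-3\right) \left(-5\right)\right) \frac{1}{8} \cdot \frac{1}{8} \cdot 34 = \left(-177\right) 15 \cdot \frac{17}{32} = \left(-2655\right) \frac{17}{32} = - \frac{45135}{32}$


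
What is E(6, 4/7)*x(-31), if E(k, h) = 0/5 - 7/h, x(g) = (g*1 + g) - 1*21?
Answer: 4067/4 ≈ 1016.8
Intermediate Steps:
x(g) = -21 + 2*g (x(g) = (g + g) - 21 = 2*g - 21 = -21 + 2*g)
E(k, h) = -7/h (E(k, h) = 0*(⅕) - 7/h = 0 - 7/h = -7/h)
E(6, 4/7)*x(-31) = (-7/(4/7))*(-21 + 2*(-31)) = (-7/(4*(⅐)))*(-21 - 62) = -7/4/7*(-83) = -7*7/4*(-83) = -49/4*(-83) = 4067/4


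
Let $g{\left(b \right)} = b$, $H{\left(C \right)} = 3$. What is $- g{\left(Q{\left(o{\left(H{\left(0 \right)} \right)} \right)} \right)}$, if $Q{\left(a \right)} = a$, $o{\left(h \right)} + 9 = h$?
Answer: $6$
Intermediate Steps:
$o{\left(h \right)} = -9 + h$
$- g{\left(Q{\left(o{\left(H{\left(0 \right)} \right)} \right)} \right)} = - (-9 + 3) = \left(-1\right) \left(-6\right) = 6$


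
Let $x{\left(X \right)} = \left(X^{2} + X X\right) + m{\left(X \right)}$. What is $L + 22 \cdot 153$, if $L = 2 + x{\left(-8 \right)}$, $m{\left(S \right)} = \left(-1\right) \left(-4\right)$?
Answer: $3500$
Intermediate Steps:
$m{\left(S \right)} = 4$
$x{\left(X \right)} = 4 + 2 X^{2}$ ($x{\left(X \right)} = \left(X^{2} + X X\right) + 4 = \left(X^{2} + X^{2}\right) + 4 = 2 X^{2} + 4 = 4 + 2 X^{2}$)
$L = 134$ ($L = 2 + \left(4 + 2 \left(-8\right)^{2}\right) = 2 + \left(4 + 2 \cdot 64\right) = 2 + \left(4 + 128\right) = 2 + 132 = 134$)
$L + 22 \cdot 153 = 134 + 22 \cdot 153 = 134 + 3366 = 3500$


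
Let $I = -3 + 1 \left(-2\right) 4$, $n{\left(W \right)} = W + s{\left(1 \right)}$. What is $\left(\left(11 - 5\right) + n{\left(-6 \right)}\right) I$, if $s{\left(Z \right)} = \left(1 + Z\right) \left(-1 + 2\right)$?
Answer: $-22$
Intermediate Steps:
$s{\left(Z \right)} = 1 + Z$ ($s{\left(Z \right)} = \left(1 + Z\right) 1 = 1 + Z$)
$n{\left(W \right)} = 2 + W$ ($n{\left(W \right)} = W + \left(1 + 1\right) = W + 2 = 2 + W$)
$I = -11$ ($I = -3 - 8 = -11$)
$\left(\left(11 - 5\right) + n{\left(-6 \right)}\right) I = \left(\left(11 - 5\right) + \left(2 - 6\right)\right) \left(-11\right) = \left(\left(11 - 5\right) - 4\right) \left(-11\right) = \left(6 - 4\right) \left(-11\right) = 2 \left(-11\right) = -22$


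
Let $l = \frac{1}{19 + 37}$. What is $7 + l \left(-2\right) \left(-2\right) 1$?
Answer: $\frac{99}{14} \approx 7.0714$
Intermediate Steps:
$l = \frac{1}{56} \approx 0.017857$
$7 + l \left(-2\right) \left(-2\right) 1 = 7 + \frac{\left(-2\right) \left(-2\right) 1}{56} = 7 + \frac{4 \cdot 1}{56} = 7 + \frac{1}{56} \cdot 4 = 7 + \frac{1}{14} = \frac{99}{14}$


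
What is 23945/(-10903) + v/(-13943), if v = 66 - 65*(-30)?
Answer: -355845583/152020529 ≈ -2.3408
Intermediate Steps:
v = 2016 (v = 66 + 1950 = 2016)
23945/(-10903) + v/(-13943) = 23945/(-10903) + 2016/(-13943) = 23945*(-1/10903) + 2016*(-1/13943) = -23945/10903 - 2016/13943 = -355845583/152020529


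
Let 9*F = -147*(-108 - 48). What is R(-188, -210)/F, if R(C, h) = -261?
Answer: -261/2548 ≈ -0.10243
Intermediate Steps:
F = 2548 (F = (-147*(-108 - 48))/9 = (-147*(-156))/9 = (1/9)*22932 = 2548)
R(-188, -210)/F = -261/2548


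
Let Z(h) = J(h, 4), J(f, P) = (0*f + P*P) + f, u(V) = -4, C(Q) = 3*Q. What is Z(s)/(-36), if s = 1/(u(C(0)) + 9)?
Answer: -9/20 ≈ -0.45000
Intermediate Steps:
J(f, P) = f + P² (J(f, P) = (0 + P²) + f = P² + f = f + P²)
s = ⅕ (s = 1/(-4 + 9) = 1/5 = ⅕ ≈ 0.20000)
Z(h) = 16 + h (Z(h) = h + 4² = h + 16 = 16 + h)
Z(s)/(-36) = (16 + ⅕)/(-36) = (81/5)*(-1/36) = -9/20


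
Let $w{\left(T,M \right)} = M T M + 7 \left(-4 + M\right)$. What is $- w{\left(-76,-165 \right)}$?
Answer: $2070283$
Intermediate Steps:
$w{\left(T,M \right)} = -28 + 7 M + T M^{2}$ ($w{\left(T,M \right)} = T M^{2} + \left(-28 + 7 M\right) = -28 + 7 M + T M^{2}$)
$- w{\left(-76,-165 \right)} = - (-28 + 7 \left(-165\right) - 76 \left(-165\right)^{2}) = - (-28 - 1155 - 2069100) = \left(-1\right) \left(-2070283\right) = 2070283$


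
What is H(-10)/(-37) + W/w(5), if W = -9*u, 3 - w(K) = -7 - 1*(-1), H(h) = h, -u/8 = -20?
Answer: -5910/37 ≈ -159.73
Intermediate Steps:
u = 160 (u = -8*(-20) = 160)
w(K) = 9 (w(K) = 3 - (-7 - 1*(-1)) = 3 - (-7 + 1) = 3 - 1*(-6) = 3 + 6 = 9)
W = -1440 (W = -9*160 = -1440)
H(-10)/(-37) + W/w(5) = -10/(-37) - 1440/9 = -10*(-1/37) - 1440*⅑ = 10/37 - 160 = -5910/37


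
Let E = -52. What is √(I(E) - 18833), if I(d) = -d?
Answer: I*√18781 ≈ 137.04*I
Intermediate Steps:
√(I(E) - 18833) = √(-1*(-52) - 18833) = √(52 - 18833) = √(-18781) = I*√18781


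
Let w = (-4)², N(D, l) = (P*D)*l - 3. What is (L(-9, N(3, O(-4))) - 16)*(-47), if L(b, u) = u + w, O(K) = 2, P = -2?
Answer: 705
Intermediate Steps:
N(D, l) = -3 - 2*D*l (N(D, l) = (-2*D)*l - 3 = -2*D*l - 3 = -3 - 2*D*l)
w = 16
L(b, u) = 16 + u (L(b, u) = u + 16 = 16 + u)
(L(-9, N(3, O(-4))) - 16)*(-47) = ((16 + (-3 - 2*3*2)) - 16)*(-47) = ((16 + (-3 - 12)) - 16)*(-47) = ((16 - 15) - 16)*(-47) = (1 - 16)*(-47) = -15*(-47) = 705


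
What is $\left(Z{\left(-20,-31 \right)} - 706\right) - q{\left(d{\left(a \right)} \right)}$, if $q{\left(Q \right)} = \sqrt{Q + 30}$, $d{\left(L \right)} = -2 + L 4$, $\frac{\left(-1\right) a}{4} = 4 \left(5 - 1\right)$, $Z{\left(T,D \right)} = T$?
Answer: $-726 - 2 i \sqrt{57} \approx -726.0 - 15.1 i$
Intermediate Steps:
$a = -64$ ($a = - 4 \cdot 4 \left(5 - 1\right) = - 4 \cdot 4 \cdot 4 = \left(-4\right) 16 = -64$)
$d{\left(L \right)} = -2 + 4 L$
$q{\left(Q \right)} = \sqrt{30 + Q}$
$\left(Z{\left(-20,-31 \right)} - 706\right) - q{\left(d{\left(a \right)} \right)} = \left(-20 - 706\right) - \sqrt{30 + \left(-2 + 4 \left(-64\right)\right)} = \left(-20 - 706\right) - \sqrt{30 - 258} = -726 - \sqrt{30 - 258} = -726 - \sqrt{-228} = -726 - 2 i \sqrt{57}$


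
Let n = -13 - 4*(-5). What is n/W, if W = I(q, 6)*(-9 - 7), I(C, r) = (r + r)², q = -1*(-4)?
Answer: -7/2304 ≈ -0.0030382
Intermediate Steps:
q = 4
I(C, r) = 4*r² (I(C, r) = (2*r)² = 4*r²)
n = 7 (n = -13 + 20 = 7)
W = -2304 (W = (4*6²)*(-9 - 7) = (4*36)*(-16) = 144*(-16) = -2304)
n/W = 7/(-2304) = 7*(-1/2304) = -7/2304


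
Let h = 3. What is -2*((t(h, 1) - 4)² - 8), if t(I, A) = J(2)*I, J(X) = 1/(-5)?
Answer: -658/25 ≈ -26.320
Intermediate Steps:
J(X) = -⅕
t(I, A) = -I/5
-2*((t(h, 1) - 4)² - 8) = -2*((-⅕*3 - 4)² - 8) = -2*((-⅗ - 4)² - 8) = -2*((-23/5)² - 8) = -2*(529/25 - 8) = -2*329/25 = -658/25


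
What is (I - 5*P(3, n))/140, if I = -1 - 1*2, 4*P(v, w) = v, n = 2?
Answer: -27/560 ≈ -0.048214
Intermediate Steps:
P(v, w) = v/4
I = -3 (I = -1 - 2 = -3)
(I - 5*P(3, n))/140 = (-3 - 5*3/4)/140 = (-3 - 5*¾)*(1/140) = (-3 - 15/4)*(1/140) = -27/4*1/140 = -27/560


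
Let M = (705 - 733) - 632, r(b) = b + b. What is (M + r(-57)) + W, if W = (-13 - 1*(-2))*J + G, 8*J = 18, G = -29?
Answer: -3311/4 ≈ -827.75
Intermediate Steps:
J = 9/4 (J = (⅛)*18 = 9/4 ≈ 2.2500)
r(b) = 2*b
M = -660 (M = -28 - 632 = -660)
W = -215/4 (W = (-13 - 1*(-2))*(9/4) - 29 = (-13 + 2)*(9/4) - 29 = -11*9/4 - 29 = -99/4 - 29 = -215/4 ≈ -53.750)
(M + r(-57)) + W = (-660 + 2*(-57)) - 215/4 = (-660 - 114) - 215/4 = -774 - 215/4 = -3311/4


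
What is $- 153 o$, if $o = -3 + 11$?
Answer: $-1224$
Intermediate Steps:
$o = 8$
$- 153 o = \left(-153\right) 8 = -1224$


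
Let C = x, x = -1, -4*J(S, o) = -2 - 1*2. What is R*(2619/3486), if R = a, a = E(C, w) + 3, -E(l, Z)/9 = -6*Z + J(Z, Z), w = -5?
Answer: -120474/581 ≈ -207.36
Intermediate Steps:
J(S, o) = 1 (J(S, o) = -(-2 - 1*2)/4 = -(-2 - 2)/4 = -1/4*(-4) = 1)
C = -1
E(l, Z) = -9 + 54*Z (E(l, Z) = -9*(-6*Z + 1) = -9*(1 - 6*Z) = -9 + 54*Z)
a = -276 (a = (-9 + 54*(-5)) + 3 = (-9 - 270) + 3 = -279 + 3 = -276)
R = -276
R*(2619/3486) = -722844/3486 = -276*873/1162 = -120474/581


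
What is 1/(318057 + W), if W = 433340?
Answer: 1/751397 ≈ 1.3309e-6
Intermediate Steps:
1/(318057 + W) = 1/(318057 + 433340) = 1/751397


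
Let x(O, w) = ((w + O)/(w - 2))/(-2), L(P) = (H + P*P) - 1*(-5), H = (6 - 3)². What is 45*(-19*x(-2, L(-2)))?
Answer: 855/2 ≈ 427.50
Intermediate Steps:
H = 9 (H = 3² = 9)
L(P) = 14 + P² (L(P) = (9 + P*P) - 1*(-5) = (9 + P²) + 5 = 14 + P²)
x(O, w) = -(O + w)/(2*(-2 + w)) (x(O, w) = ((O + w)/(-2 + w))*(-½) = -(O + w)/(2*(-2 + w)))
45*(-19*x(-2, L(-2))) = 45*(-19*(-1*(-2) - (14 + (-2)²))/(2*(-2 + (14 + (-2)²)))) = 45*(-19*(2 - (14 + 4))/(2*(-2 + (14 + 4)))) = 45*(-19*(2 - 1*18)/(2*(-2 + 18))) = 45*(-19*(2 - 18)/(2*16)) = 45*(-19*(-16)/(2*16)) = 45*(-19*(-½)) = 45*(19/2) = 855/2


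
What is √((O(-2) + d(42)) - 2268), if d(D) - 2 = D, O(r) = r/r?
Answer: 3*I*√247 ≈ 47.149*I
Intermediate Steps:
O(r) = 1
d(D) = 2 + D
√((O(-2) + d(42)) - 2268) = √((1 + (2 + 42)) - 2268) = √((1 + 44) - 2268) = √(45 - 2268) = √(-2223) = 3*I*√247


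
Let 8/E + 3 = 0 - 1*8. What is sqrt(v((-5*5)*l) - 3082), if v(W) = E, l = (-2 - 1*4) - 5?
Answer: I*sqrt(373010)/11 ≈ 55.522*I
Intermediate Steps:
l = -11 (l = (-2 - 4) - 5 = -6 - 5 = -11)
E = -8/11 (E = 8/(-3 + (0 - 1*8)) = 8/(-3 + (0 - 8)) = 8/(-3 - 8) = 8/(-11) = 8*(-1/11) = -8/11 ≈ -0.72727)
v(W) = -8/11
sqrt(v((-5*5)*l) - 3082) = sqrt(-8/11 - 3082) = sqrt(-33910/11) = I*sqrt(373010)/11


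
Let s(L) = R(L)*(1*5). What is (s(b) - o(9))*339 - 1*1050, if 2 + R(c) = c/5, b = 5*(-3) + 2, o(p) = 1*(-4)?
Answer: -7491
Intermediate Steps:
o(p) = -4
b = -13 (b = -15 + 2 = -13)
R(c) = -2 + c/5
s(L) = -10 + L (s(L) = (-2 + L/5)*(1*5) = (-2 + L/5)*5 = -10 + L)
(s(b) - o(9))*339 - 1*1050 = ((-10 - 13) - 1*(-4))*339 - 1*1050 = (-23 + 4)*339 - 1050 = -19*339 - 1050 = -6441 - 1050 = -7491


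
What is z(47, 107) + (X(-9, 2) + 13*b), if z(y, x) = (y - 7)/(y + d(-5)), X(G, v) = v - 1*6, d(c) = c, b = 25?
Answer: 6761/21 ≈ 321.95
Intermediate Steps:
X(G, v) = -6 + v (X(G, v) = v - 6 = -6 + v)
z(y, x) = (-7 + y)/(-5 + y) (z(y, x) = (y - 7)/(y - 5) = (-7 + y)/(-5 + y))
z(47, 107) + (X(-9, 2) + 13*b) = (-7 + 47)/(-5 + 47) + ((-6 + 2) + 13*25) = 40/42 + (-4 + 325) = (1/42)*40 + 321 = 20/21 + 321 = 6761/21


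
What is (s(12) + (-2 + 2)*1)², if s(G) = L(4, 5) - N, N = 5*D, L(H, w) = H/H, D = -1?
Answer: 36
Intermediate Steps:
L(H, w) = 1
N = -5 (N = 5*(-1) = -5)
s(G) = 6 (s(G) = 1 - 1*(-5) = 1 + 5 = 6)
(s(12) + (-2 + 2)*1)² = (6 + (-2 + 2)*1)² = (6 + 0*1)² = (6 + 0)² = 6² = 36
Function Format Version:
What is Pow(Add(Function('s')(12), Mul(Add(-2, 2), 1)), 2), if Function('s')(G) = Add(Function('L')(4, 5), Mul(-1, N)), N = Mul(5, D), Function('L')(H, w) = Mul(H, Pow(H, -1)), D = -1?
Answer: 36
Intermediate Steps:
Function('L')(H, w) = 1
N = -5 (N = Mul(5, -1) = -5)
Function('s')(G) = 6 (Function('s')(G) = Add(1, Mul(-1, -5)) = Add(1, 5) = 6)
Pow(Add(Function('s')(12), Mul(Add(-2, 2), 1)), 2) = Pow(Add(6, Mul(Add(-2, 2), 1)), 2) = Pow(Add(6, Mul(0, 1)), 2) = Pow(Add(6, 0), 2) = Pow(6, 2) = 36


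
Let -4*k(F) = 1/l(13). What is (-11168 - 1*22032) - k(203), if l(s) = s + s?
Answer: -3452799/104 ≈ -33200.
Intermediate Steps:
l(s) = 2*s
k(F) = -1/104 (k(F) = -1/(4*(2*13)) = -¼/26 = -¼*1/26 = -1/104)
(-11168 - 1*22032) - k(203) = (-11168 - 1*22032) - 1*(-1/104) = (-11168 - 22032) + 1/104 = -33200 + 1/104 = -3452799/104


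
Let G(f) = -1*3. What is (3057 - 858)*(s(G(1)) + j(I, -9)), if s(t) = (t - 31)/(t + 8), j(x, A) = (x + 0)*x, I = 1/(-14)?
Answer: -14643141/980 ≈ -14942.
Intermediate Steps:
G(f) = -3
I = -1/14 ≈ -0.071429
j(x, A) = x**2 (j(x, A) = x*x = x**2)
s(t) = (-31 + t)/(8 + t)
(3057 - 858)*(s(G(1)) + j(I, -9)) = (3057 - 858)*((-31 - 3)/(8 - 3) + (-1/14)**2) = 2199*(-34/5 + 1/196) = 2199*(-6659/980) = -14643141/980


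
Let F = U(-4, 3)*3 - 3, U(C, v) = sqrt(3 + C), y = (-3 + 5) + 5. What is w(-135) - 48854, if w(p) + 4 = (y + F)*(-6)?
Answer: -48882 - 18*I ≈ -48882.0 - 18.0*I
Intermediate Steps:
y = 7 (y = 2 + 5 = 7)
F = -3 + 3*I (F = sqrt(3 - 4)*3 - 3 = sqrt(-1)*3 - 3 = I*3 - 3 = 3*I - 3 = -3 + 3*I ≈ -3.0 + 3.0*I)
w(p) = -28 - 18*I (w(p) = -4 + (7 + (-3 + 3*I))*(-6) = -4 + (4 + 3*I)*(-6) = -4 + (-24 - 18*I) = -28 - 18*I)
w(-135) - 48854 = (-28 - 18*I) - 48854 = -48882 - 18*I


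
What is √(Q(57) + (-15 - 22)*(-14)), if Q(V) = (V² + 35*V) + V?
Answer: 23*√11 ≈ 76.282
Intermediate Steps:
Q(V) = V² + 36*V
√(Q(57) + (-15 - 22)*(-14)) = √(57*(36 + 57) + (-15 - 22)*(-14)) = √(57*93 - 37*(-14)) = √(5301 + 518) = √5819 = 23*√11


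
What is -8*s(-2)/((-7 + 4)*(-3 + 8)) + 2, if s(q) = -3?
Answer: ⅖ ≈ 0.40000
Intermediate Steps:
-8*s(-2)/((-7 + 4)*(-3 + 8)) + 2 = -(-24)/((-7 + 4)*(-3 + 8)) + 2 = -(-24)/((-3*5)) + 2 = -(-24)/(-15) + 2 = -(-24)*(-1)/15 + 2 = -8*⅕ + 2 = -8/5 + 2 = ⅖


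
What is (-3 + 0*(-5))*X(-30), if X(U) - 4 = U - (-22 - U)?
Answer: 102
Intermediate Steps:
X(U) = 26 + 2*U (X(U) = 4 + (U - (-22 - U)) = 4 + (U + (22 + U)) = 4 + (22 + 2*U) = 26 + 2*U)
(-3 + 0*(-5))*X(-30) = (-3 + 0*(-5))*(26 + 2*(-30)) = (-3 + 0)*(26 - 60) = -3*(-34) = 102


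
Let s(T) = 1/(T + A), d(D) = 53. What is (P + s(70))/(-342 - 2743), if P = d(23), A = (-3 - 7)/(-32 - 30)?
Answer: -115306/6709875 ≈ -0.017185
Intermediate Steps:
A = 5/31 (A = -10/(-62) = -10*(-1/62) = 5/31 ≈ 0.16129)
s(T) = 1/(5/31 + T) (s(T) = 1/(T + 5/31) = 1/(5/31 + T))
P = 53
(P + s(70))/(-342 - 2743) = (53 + 31/(5 + 31*70))/(-342 - 2743) = (53 + 31/(5 + 2170))/(-3085) = (53 + 31/2175)*(-1/3085) = (115306/2175)*(-1/3085) = -115306/6709875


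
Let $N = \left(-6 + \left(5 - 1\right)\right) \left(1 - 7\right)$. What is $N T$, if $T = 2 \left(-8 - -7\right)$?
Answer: $-24$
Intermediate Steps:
$N = 12$ ($N = \left(-6 + \left(5 - 1\right)\right) \left(-6\right) = \left(-6 + 4\right) \left(-6\right) = \left(-2\right) \left(-6\right) = 12$)
$T = -2$ ($T = 2 \left(-8 + 7\right) = 2 \left(-1\right) = -2$)
$N T = 12 \left(-2\right) = -24$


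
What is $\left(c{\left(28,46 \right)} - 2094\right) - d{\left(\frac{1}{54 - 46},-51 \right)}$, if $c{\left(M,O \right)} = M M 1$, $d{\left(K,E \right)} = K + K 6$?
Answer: $- \frac{10487}{8} \approx -1310.9$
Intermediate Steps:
$d{\left(K,E \right)} = 7 K$ ($d{\left(K,E \right)} = K + 6 K = 7 K$)
$c{\left(M,O \right)} = M^{2}$ ($c{\left(M,O \right)} = M^{2} \cdot 1 = M^{2}$)
$\left(c{\left(28,46 \right)} - 2094\right) - d{\left(\frac{1}{54 - 46},-51 \right)} = \left(28^{2} - 2094\right) - \frac{7}{54 - 46} = \left(784 - 2094\right) - \frac{7}{8} = -1310 - 7 \cdot \frac{1}{8} = -1310 - \frac{7}{8} = - \frac{10487}{8}$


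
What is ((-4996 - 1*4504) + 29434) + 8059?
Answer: 27993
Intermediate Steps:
((-4996 - 1*4504) + 29434) + 8059 = ((-4996 - 4504) + 29434) + 8059 = (-9500 + 29434) + 8059 = 19934 + 8059 = 27993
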